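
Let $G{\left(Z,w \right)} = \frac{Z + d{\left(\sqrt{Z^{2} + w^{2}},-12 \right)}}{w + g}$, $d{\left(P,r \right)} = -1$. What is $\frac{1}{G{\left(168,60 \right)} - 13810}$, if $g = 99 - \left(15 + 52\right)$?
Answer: $- \frac{92}{1270353} \approx -7.2421 \cdot 10^{-5}$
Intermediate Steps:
$g = 32$ ($g = 99 - 67 = 32$)
$G{\left(Z,w \right)} = \frac{-1 + Z}{32 + w}$ ($G{\left(Z,w \right)} = \frac{Z - 1}{w + 32} = \frac{-1 + Z}{32 + w}$)
$\frac{1}{G{\left(168,60 \right)} - 13810} = \frac{1}{\frac{-1 + 168}{32 + 60} - 13810} = \frac{1}{\frac{1}{92} \cdot 167 - 13810} = \frac{1}{\frac{167}{92} - 13810} = \frac{1}{- \frac{1270353}{92}} = - \frac{92}{1270353}$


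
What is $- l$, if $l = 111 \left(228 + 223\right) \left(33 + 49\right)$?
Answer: $-4105002$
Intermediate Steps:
$l = 4105002$ ($l = 111 \cdot 451 \cdot 82 = 111 \cdot 36982 = 4105002$)
$- l = \left(-1\right) 4105002 = -4105002$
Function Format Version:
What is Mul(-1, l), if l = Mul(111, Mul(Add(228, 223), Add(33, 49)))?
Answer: -4105002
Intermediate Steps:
l = 4105002 (l = Mul(111, Mul(451, 82)) = Mul(111, 36982) = 4105002)
Mul(-1, l) = Mul(-1, 4105002) = -4105002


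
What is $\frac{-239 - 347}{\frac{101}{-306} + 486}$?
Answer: $- \frac{179316}{148615} \approx -1.2066$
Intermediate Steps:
$\frac{-239 - 347}{\frac{101}{-306} + 486} = - \frac{586}{101 \left(- \frac{1}{306}\right) + 486} = - \frac{586}{- \frac{101}{306} + 486} = - \frac{586}{\frac{148615}{306}} = \left(-586\right) \frac{306}{148615} = - \frac{179316}{148615}$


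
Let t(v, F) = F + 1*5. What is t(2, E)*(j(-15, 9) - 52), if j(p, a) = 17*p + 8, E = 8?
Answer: -3887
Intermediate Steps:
t(v, F) = 5 + F (t(v, F) = F + 5 = 5 + F)
j(p, a) = 8 + 17*p
t(2, E)*(j(-15, 9) - 52) = (5 + 8)*((8 + 17*(-15)) - 52) = 13*((8 - 255) - 52) = 13*(-247 - 52) = 13*(-299) = -3887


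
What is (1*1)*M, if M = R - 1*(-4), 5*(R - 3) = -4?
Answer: 31/5 ≈ 6.2000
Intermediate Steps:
R = 11/5 (R = 3 + (⅕)*(-4) = 3 - ⅘ = 11/5 ≈ 2.2000)
M = 31/5 (M = 11/5 - 1*(-4) = 11/5 + 4 = 31/5 ≈ 6.2000)
(1*1)*M = (1*1)*(31/5) = 1*(31/5) = 31/5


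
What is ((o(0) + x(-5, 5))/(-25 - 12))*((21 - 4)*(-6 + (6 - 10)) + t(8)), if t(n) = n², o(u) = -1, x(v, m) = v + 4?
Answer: -212/37 ≈ -5.7297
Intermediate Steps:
x(v, m) = 4 + v
((o(0) + x(-5, 5))/(-25 - 12))*((21 - 4)*(-6 + (6 - 10)) + t(8)) = ((-1 + (4 - 5))/(-25 - 12))*((21 - 4)*(-6 + (6 - 10)) + 8²) = ((-1 - 1)/(-37))*(17*(-6 - 4) + 64) = (-2*(-1/37))*(17*(-10) + 64) = 2*(-170 + 64)/37 = (2/37)*(-106) = -212/37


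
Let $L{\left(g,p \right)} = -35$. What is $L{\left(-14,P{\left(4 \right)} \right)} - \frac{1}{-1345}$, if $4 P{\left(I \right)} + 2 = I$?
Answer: $- \frac{47074}{1345} \approx -34.999$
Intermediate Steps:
$P{\left(I \right)} = - \frac{1}{2} + \frac{I}{4}$
$L{\left(-14,P{\left(4 \right)} \right)} - \frac{1}{-1345} = -35 - \frac{1}{-1345} = -35 - - \frac{1}{1345} = -35 + \frac{1}{1345} = - \frac{47074}{1345}$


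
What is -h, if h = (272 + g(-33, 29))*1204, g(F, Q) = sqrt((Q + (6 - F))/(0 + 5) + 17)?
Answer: -327488 - 3612*sqrt(85)/5 ≈ -3.3415e+5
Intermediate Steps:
g(F, Q) = sqrt(91/5 - F/5 + Q/5) (g(F, Q) = sqrt((6 + Q - F)/5 + 17) = sqrt((6 + Q - F)*(1/5) + 17) = sqrt((6/5 - F/5 + Q/5) + 17) = sqrt(91/5 - F/5 + Q/5))
h = 327488 + 3612*sqrt(85)/5 (h = (272 + sqrt(455 - 5*(-33) + 5*29)/5)*1204 = (272 + sqrt(455 + 165 + 145)/5)*1204 = (272 + sqrt(765)/5)*1204 = (272 + (3*sqrt(85))/5)*1204 = (272 + 3*sqrt(85)/5)*1204 = 327488 + 3612*sqrt(85)/5 ≈ 3.3415e+5)
-h = -(327488 + 3612*sqrt(85)/5) = -327488 - 3612*sqrt(85)/5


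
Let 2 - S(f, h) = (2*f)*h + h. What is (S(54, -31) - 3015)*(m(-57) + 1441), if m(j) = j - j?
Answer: 527406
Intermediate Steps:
m(j) = 0
S(f, h) = 2 - h - 2*f*h (S(f, h) = 2 - ((2*f)*h + h) = 2 - (2*f*h + h) = 2 - (h + 2*f*h) = 2 + (-h - 2*f*h) = 2 - h - 2*f*h)
(S(54, -31) - 3015)*(m(-57) + 1441) = ((2 - 1*(-31) - 2*54*(-31)) - 3015)*(0 + 1441) = ((2 + 31 + 3348) - 3015)*1441 = (3381 - 3015)*1441 = 366*1441 = 527406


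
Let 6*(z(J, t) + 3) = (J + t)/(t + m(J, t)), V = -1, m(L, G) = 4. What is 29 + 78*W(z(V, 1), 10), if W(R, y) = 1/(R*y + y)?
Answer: 251/10 ≈ 25.100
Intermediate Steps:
z(J, t) = -3 + (J + t)/(6*(4 + t)) (z(J, t) = -3 + ((J + t)/(t + 4))/6 = -3 + ((J + t)/(4 + t))/6 = -3 + (J + t)/(6*(4 + t)))
W(R, y) = 1/(y + R*y)
29 + 78*W(z(V, 1), 10) = 29 + 78*(1/(10*(1 + (-72 - 1 - 17*1)/(6*(4 + 1))))) = 29 + 78*(1/(10*(1 + (⅙)*(-72 - 1 - 17)/5))) = 29 + 78*(1/(10*(1 + (⅙)*(⅕)*(-90)))) = 29 + 78*(1/(10*(1 - 3))) = 29 + 78*((⅒)/(-2)) = 29 + 78*((⅒)*(-½)) = 29 + 78*(-1/20) = 29 - 39/10 = 251/10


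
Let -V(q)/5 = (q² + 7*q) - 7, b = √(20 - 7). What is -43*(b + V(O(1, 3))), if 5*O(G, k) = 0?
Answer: -1505 - 43*√13 ≈ -1660.0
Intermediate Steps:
O(G, k) = 0 (O(G, k) = (⅕)*0 = 0)
b = √13 ≈ 3.6056
V(q) = 35 - 35*q - 5*q² (V(q) = -5*((q² + 7*q) - 7) = -5*(-7 + q² + 7*q) = 35 - 35*q - 5*q²)
-43*(b + V(O(1, 3))) = -43*(√13 + (35 - 35*0 - 5*0²)) = -43*(√13 + (35 + 0 - 5*0)) = -43*(√13 + (35 + 0 + 0)) = -43*(√13 + 35) = -43*(35 + √13) = -1505 - 43*√13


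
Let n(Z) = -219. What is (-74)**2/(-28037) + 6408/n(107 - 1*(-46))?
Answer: -60286780/2046701 ≈ -29.456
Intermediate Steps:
(-74)**2/(-28037) + 6408/n(107 - 1*(-46)) = (-74)**2/(-28037) + 6408/(-219) = 5476*(-1/28037) + 6408*(-1/219) = -5476/28037 - 2136/73 = -60286780/2046701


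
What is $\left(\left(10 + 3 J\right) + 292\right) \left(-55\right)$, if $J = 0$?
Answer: $-16610$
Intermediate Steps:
$\left(\left(10 + 3 J\right) + 292\right) \left(-55\right) = \left(\left(10 + 3 \cdot 0\right) + 292\right) \left(-55\right) = \left(\left(10 + 0\right) + 292\right) \left(-55\right) = \left(10 + 292\right) \left(-55\right) = 302 \left(-55\right) = -16610$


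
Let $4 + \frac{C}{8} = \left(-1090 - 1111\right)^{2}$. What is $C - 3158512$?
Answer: $35596664$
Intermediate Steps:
$C = 38755176$ ($C = -32 + 8 \left(-1090 - 1111\right)^{2} = -32 + 8 \left(-2201\right)^{2} = -32 + 8 \cdot 4844401 = -32 + 38755208 = 38755176$)
$C - 3158512 = 38755176 - 3158512 = 35596664$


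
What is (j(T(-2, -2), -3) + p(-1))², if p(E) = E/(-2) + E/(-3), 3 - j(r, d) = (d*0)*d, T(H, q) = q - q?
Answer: 529/36 ≈ 14.694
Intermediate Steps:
T(H, q) = 0
j(r, d) = 3 (j(r, d) = 3 - d*0*d = 3 - 0*d = 3 - 1*0 = 3 + 0 = 3)
p(E) = -5*E/6 (p(E) = E*(-½) + E*(-⅓) = -E/2 - E/3 = -5*E/6)
(j(T(-2, -2), -3) + p(-1))² = (3 - ⅚*(-1))² = (3 + ⅚)² = (23/6)² = 529/36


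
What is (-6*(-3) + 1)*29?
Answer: 551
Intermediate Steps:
(-6*(-3) + 1)*29 = (18 + 1)*29 = 19*29 = 551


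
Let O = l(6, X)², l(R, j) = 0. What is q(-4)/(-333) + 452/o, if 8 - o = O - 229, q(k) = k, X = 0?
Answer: 50488/26307 ≈ 1.9192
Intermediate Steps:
O = 0 (O = 0² = 0)
o = 237 (o = 8 - (0 - 229) = 8 - 1*(-229) = 8 + 229 = 237)
q(-4)/(-333) + 452/o = -4/(-333) + 452/237 = -4*(-1/333) + 452*(1/237) = 4/333 + 452/237 = 50488/26307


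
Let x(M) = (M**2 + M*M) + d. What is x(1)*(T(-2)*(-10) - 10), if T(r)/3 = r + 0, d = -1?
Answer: 50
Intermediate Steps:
x(M) = -1 + 2*M**2 (x(M) = (M**2 + M*M) - 1 = (M**2 + M**2) - 1 = 2*M**2 - 1 = -1 + 2*M**2)
T(r) = 3*r (T(r) = 3*(r + 0) = 3*r)
x(1)*(T(-2)*(-10) - 10) = (-1 + 2*1**2)*((3*(-2))*(-10) - 10) = (-1 + 2*1)*(-6*(-10) - 10) = (-1 + 2)*(60 - 10) = 1*50 = 50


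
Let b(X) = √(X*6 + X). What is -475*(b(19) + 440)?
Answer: -209000 - 475*√133 ≈ -2.1448e+5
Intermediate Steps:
b(X) = √7*√X (b(X) = √(6*X + X) = √(7*X) = √7*√X)
-475*(b(19) + 440) = -475*(√7*√19 + 440) = -475*(√133 + 440) = -475*(440 + √133) = -209000 - 475*√133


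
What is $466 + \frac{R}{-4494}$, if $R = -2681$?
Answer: $\frac{299555}{642} \approx 466.6$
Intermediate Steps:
$466 + \frac{R}{-4494} = 466 - \frac{2681}{-4494} = 466 - - \frac{383}{642} = 466 + \frac{383}{642} = \frac{299555}{642}$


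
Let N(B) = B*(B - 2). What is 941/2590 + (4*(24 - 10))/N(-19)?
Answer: 74357/147630 ≈ 0.50367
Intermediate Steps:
N(B) = B*(-2 + B)
941/2590 + (4*(24 - 10))/N(-19) = 941/2590 + (4*(24 - 10))/((-19*(-2 - 19))) = 941*(1/2590) + (4*14)/((-19*(-21))) = 941/2590 + 56/399 = 941/2590 + 56*(1/399) = 941/2590 + 8/57 = 74357/147630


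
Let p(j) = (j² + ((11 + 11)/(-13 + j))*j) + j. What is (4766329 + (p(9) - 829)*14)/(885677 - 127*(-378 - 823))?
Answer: 2377645/519102 ≈ 4.5803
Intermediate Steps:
p(j) = j + j² + 22*j/(-13 + j) (p(j) = (j² + (22/(-13 + j))*j) + j = (j² + 22*j/(-13 + j)) + j = j + j² + 22*j/(-13 + j))
(4766329 + (p(9) - 829)*14)/(885677 - 127*(-378 - 823)) = (4766329 + (9*(9 + 9² - 12*9)/(-13 + 9) - 829)*14)/(885677 - 127*(-378 - 823)) = (4766329 + (9*(9 + 81 - 108)/(-4) - 829)*14)/(885677 - 127*(-1201)) = (4766329 + (9*(-¼)*(-18) - 829)*14)/(885677 + 152527) = (4766329 + (81/2 - 829)*14)/1038204 = (4766329 - 1577/2*14)*(1/1038204) = (4766329 - 11039)*(1/1038204) = 4755290*(1/1038204) = 2377645/519102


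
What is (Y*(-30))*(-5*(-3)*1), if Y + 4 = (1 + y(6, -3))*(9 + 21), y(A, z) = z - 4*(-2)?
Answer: -79200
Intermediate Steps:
y(A, z) = 8 + z (y(A, z) = z + 8 = 8 + z)
Y = 176 (Y = -4 + (1 + (8 - 3))*(9 + 21) = -4 + (1 + 5)*30 = -4 + 6*30 = -4 + 180 = 176)
(Y*(-30))*(-5*(-3)*1) = (176*(-30))*(-5*(-3)*1) = -79200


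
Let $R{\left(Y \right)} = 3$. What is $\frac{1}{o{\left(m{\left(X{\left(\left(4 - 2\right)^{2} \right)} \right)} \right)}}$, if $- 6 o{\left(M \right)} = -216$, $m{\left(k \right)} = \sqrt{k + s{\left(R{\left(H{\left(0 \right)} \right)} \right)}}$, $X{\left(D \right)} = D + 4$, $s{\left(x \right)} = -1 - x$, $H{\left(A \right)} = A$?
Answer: $\frac{1}{36} \approx 0.027778$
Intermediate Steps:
$X{\left(D \right)} = 4 + D$
$m{\left(k \right)} = \sqrt{-4 + k}$ ($m{\left(k \right)} = \sqrt{k - 4} = \sqrt{-4 + k}$)
$o{\left(M \right)} = 36$ ($o{\left(M \right)} = \left(- \frac{1}{6}\right) \left(-216\right) = 36$)
$\frac{1}{o{\left(m{\left(X{\left(\left(4 - 2\right)^{2} \right)} \right)} \right)}} = \frac{1}{36}$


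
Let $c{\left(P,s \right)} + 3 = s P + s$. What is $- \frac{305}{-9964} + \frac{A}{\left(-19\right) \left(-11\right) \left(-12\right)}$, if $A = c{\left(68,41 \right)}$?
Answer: $- \frac{2282777}{2082476} \approx -1.0962$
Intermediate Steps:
$c{\left(P,s \right)} = -3 + s + P s$ ($c{\left(P,s \right)} = -3 + \left(s P + s\right) = -3 + \left(P s + s\right) = -3 + \left(s + P s\right) = -3 + s + P s$)
$A = 2826$ ($A = -3 + 41 + 68 \cdot 41 = -3 + 41 + 2788 = 2826$)
$- \frac{305}{-9964} + \frac{A}{\left(-19\right) \left(-11\right) \left(-12\right)} = - \frac{305}{-9964} + \frac{2826}{\left(-19\right) \left(-11\right) \left(-12\right)} = \left(-305\right) \left(- \frac{1}{9964}\right) + \frac{2826}{209 \left(-12\right)} = \frac{305}{9964} + \frac{2826}{-2508} = \frac{305}{9964} + 2826 \left(- \frac{1}{2508}\right) = \frac{305}{9964} - \frac{471}{418} = - \frac{2282777}{2082476}$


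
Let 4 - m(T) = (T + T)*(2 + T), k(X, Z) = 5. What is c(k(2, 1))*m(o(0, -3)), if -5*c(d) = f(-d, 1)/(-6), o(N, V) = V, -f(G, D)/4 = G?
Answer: -4/3 ≈ -1.3333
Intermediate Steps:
f(G, D) = -4*G
c(d) = 2*d/15 (c(d) = -(-(-4)*d)/(5*(-6)) = -4*d*(-1)/(5*6) = -(-2)*d/15 = 2*d/15)
m(T) = 4 - 2*T*(2 + T) (m(T) = 4 - (T + T)*(2 + T) = 4 - 2*T*(2 + T))
c(k(2, 1))*m(o(0, -3)) = ((2/15)*5)*(4 - 4*(-3) - 2*(-3)**2) = 2*(4 + 12 - 2*9)/3 = 2*(4 + 12 - 18)/3 = (2/3)*(-2) = -4/3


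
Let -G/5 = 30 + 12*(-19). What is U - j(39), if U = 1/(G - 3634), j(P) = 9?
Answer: -23797/2644 ≈ -9.0004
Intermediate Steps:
G = 990 (G = -5*(30 + 12*(-19)) = -5*(30 - 228) = -5*(-198) = 990)
U = -1/2644 (U = 1/(990 - 3634) = 1/(-2644) = -1/2644 ≈ -0.00037821)
U - j(39) = -1/2644 - 1*9 = -1/2644 - 9 = -23797/2644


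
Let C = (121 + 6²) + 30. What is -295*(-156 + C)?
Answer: -9145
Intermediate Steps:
C = 187 (C = (121 + 36) + 30 = 157 + 30 = 187)
-295*(-156 + C) = -295*(-156 + 187) = -295*31 = -9145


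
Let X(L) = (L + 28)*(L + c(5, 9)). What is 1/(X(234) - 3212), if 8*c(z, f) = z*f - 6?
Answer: 4/237493 ≈ 1.6843e-5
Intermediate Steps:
c(z, f) = -¾ + f*z/8 (c(z, f) = (z*f - 6)/8 = (f*z - 6)/8 = (-6 + f*z)/8 = -¾ + f*z/8)
X(L) = (28 + L)*(39/8 + L) (X(L) = (L + 28)*(L + (-¾ + (⅛)*9*5)) = (28 + L)*(L + (-¾ + 45/8)) = (28 + L)*(L + 39/8) = (28 + L)*(39/8 + L))
1/(X(234) - 3212) = 1/((273/2 + 234² + (263/8)*234) - 3212) = 1/((273/2 + 54756 + 30771/4) - 3212) = 1/(250341/4 - 3212) = 1/(237493/4) = 4/237493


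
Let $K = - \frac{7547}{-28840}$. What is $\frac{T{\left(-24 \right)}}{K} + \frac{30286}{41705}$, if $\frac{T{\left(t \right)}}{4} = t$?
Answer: $- \frac{6065134882}{16565665} \approx -366.13$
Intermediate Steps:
$K = \frac{7547}{28840}$ ($K = \left(-7547\right) \left(- \frac{1}{28840}\right) = \frac{7547}{28840} \approx 0.26169$)
$T{\left(t \right)} = 4 t$
$\frac{T{\left(-24 \right)}}{K} + \frac{30286}{41705} = \frac{4 \left(-24\right)}{\frac{7547}{28840}} + \frac{30286}{41705} = \left(-96\right) \frac{28840}{7547} + 30286 \cdot \frac{1}{41705} = - \frac{2768640}{7547} + \frac{1594}{2195} = - \frac{6065134882}{16565665}$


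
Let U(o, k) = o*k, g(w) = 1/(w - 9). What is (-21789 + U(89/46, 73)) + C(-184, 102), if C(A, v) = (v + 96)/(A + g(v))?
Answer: -17039929511/787106 ≈ -21649.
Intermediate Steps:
g(w) = 1/(-9 + w)
U(o, k) = k*o
C(A, v) = (96 + v)/(A + 1/(-9 + v)) (C(A, v) = (v + 96)/(A + 1/(-9 + v)) = (96 + v)/(A + 1/(-9 + v)))
(-21789 + U(89/46, 73)) + C(-184, 102) = (-21789 + 73*(89/46)) + (-9 + 102)*(96 + 102)/(1 - 184*(-9 + 102)) = (-21789 + 73*(89*(1/46))) + 93*198/(1 - 184*93) = (-21789 + 73*(89/46)) + 93*198/(1 - 17112) = (-21789 + 6497/46) + 93*198/(-17111) = -995797/46 - 1/17111*93*198 = -995797/46 - 18414/17111 = -17039929511/787106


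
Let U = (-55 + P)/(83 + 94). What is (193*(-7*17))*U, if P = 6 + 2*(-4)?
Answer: 436373/59 ≈ 7396.2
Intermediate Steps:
P = -2 (P = 6 - 8 = -2)
U = -19/59 (U = (-55 - 2)/(83 + 94) = -57/177 = -57*1/177 = -19/59 ≈ -0.32203)
(193*(-7*17))*U = (193*(-7*17))*(-19/59) = (193*(-119))*(-19/59) = -22967*(-19/59) = 436373/59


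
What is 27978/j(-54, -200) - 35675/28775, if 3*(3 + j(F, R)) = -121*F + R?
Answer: 87582259/7280075 ≈ 12.030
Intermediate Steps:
j(F, R) = -3 - 121*F/3 + R/3 (j(F, R) = -3 + (-121*F + R)/3 = -3 + (R - 121*F)/3 = -3 + (-121*F/3 + R/3) = -3 - 121*F/3 + R/3)
27978/j(-54, -200) - 35675/28775 = 27978/(-3 - 121/3*(-54) + (⅓)*(-200)) - 35675/28775 = 27978/(-3 + 2178 - 200/3) - 35675*1/28775 = 27978/(6325/3) - 1427/1151 = 27978*(3/6325) - 1427/1151 = 83934/6325 - 1427/1151 = 87582259/7280075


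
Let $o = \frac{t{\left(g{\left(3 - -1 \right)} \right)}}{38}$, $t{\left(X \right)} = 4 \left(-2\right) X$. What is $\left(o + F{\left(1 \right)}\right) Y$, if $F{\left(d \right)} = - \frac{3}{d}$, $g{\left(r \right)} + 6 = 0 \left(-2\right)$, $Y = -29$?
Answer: $\frac{957}{19} \approx 50.368$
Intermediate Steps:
$g{\left(r \right)} = -6$ ($g{\left(r \right)} = -6 + 0 \left(-2\right) = -6 + 0 = -6$)
$t{\left(X \right)} = - 8 X$
$o = \frac{24}{19}$ ($o = \frac{\left(-8\right) \left(-6\right)}{38} = 48 \cdot \frac{1}{38} = \frac{24}{19} \approx 1.2632$)
$\left(o + F{\left(1 \right)}\right) Y = \left(\frac{24}{19} - \frac{3}{1}\right) \left(-29\right) = \left(\frac{24}{19} - 3\right) \left(-29\right) = \left(- \frac{33}{19}\right) \left(-29\right) = \frac{957}{19}$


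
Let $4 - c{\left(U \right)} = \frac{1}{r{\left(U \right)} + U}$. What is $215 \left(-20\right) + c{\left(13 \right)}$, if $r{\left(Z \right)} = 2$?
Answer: $- \frac{64441}{15} \approx -4296.1$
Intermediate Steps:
$c{\left(U \right)} = 4 - \frac{1}{2 + U}$
$215 \left(-20\right) + c{\left(13 \right)} = 215 \left(-20\right) + \frac{7 + 4 \cdot 13}{2 + 13} = -4300 + \frac{7 + 52}{15} = -4300 + \frac{1}{15} \cdot 59 = -4300 + \frac{59}{15} = - \frac{64441}{15}$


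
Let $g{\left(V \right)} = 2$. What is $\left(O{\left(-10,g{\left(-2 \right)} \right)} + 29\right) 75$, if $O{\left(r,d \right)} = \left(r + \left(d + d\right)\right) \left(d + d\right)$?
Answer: $375$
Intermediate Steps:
$O{\left(r,d \right)} = 2 d \left(r + 2 d\right)$ ($O{\left(r,d \right)} = \left(r + 2 d\right) 2 d = 2 d \left(r + 2 d\right)$)
$\left(O{\left(-10,g{\left(-2 \right)} \right)} + 29\right) 75 = \left(2 \cdot 2 \left(-10 + 2 \cdot 2\right) + 29\right) 75 = \left(2 \cdot 2 \left(-10 + 4\right) + 29\right) 75 = \left(2 \cdot 2 \left(-6\right) + 29\right) 75 = \left(-24 + 29\right) 75 = 5 \cdot 75 = 375$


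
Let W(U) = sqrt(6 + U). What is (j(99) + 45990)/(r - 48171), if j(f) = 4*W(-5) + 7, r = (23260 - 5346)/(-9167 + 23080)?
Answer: -640011913/670185209 ≈ -0.95498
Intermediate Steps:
r = 17914/13913 ≈ 1.2876
j(f) = 11 (j(f) = 4*sqrt(6 - 5) + 7 = 4*sqrt(1) + 7 = 4*1 + 7 = 4 + 7 = 11)
(j(99) + 45990)/(r - 48171) = (11 + 45990)/(17914/13913 - 48171) = 46001/(-670185209/13913) = 46001*(-13913/670185209) = -640011913/670185209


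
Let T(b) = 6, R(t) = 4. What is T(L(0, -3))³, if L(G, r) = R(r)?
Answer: 216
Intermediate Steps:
L(G, r) = 4
T(L(0, -3))³ = 6³ = 216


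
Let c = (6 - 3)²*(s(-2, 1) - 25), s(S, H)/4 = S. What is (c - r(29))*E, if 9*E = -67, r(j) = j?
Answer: 21842/9 ≈ 2426.9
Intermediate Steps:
s(S, H) = 4*S
E = -67/9 (E = (⅑)*(-67) = -67/9 ≈ -7.4444)
c = -297 (c = (6 - 3)²*(4*(-2) - 25) = 3²*(-8 - 25) = 9*(-33) = -297)
(c - r(29))*E = (-297 - 1*29)*(-67/9) = (-297 - 29)*(-67/9) = -326*(-67/9) = 21842/9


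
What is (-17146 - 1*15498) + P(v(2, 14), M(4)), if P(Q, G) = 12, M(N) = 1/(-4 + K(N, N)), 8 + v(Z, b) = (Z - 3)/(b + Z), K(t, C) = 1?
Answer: -32632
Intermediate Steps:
v(Z, b) = -8 + (-3 + Z)/(Z + b) (v(Z, b) = -8 + (Z - 3)/(b + Z) = -8 + (-3 + Z)/(Z + b))
M(N) = -⅓ (M(N) = 1/(-4 + 1) = 1/(-3) = -⅓)
(-17146 - 1*15498) + P(v(2, 14), M(4)) = (-17146 - 1*15498) + 12 = (-17146 - 15498) + 12 = -32644 + 12 = -32632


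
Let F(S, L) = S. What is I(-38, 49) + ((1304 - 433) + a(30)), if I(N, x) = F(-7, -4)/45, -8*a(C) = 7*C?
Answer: 152027/180 ≈ 844.59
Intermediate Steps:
a(C) = -7*C/8
I(N, x) = -7/45
I(-38, 49) + ((1304 - 433) + a(30)) = -7/45 + ((1304 - 433) - 7/8*30) = -7/45 + (871 - 105/4) = -7/45 + 3379/4 = 152027/180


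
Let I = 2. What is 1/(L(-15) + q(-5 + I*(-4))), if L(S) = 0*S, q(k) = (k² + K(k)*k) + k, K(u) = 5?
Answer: 1/91 ≈ 0.010989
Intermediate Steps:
q(k) = k² + 6*k (q(k) = (k² + 5*k) + k = k² + 6*k)
L(S) = 0
1/(L(-15) + q(-5 + I*(-4))) = 1/(0 + (-5 + 2*(-4))*(6 + (-5 + 2*(-4)))) = 1/(0 + (-5 - 8)*(6 + (-5 - 8))) = 1/(0 - 13*(6 - 13)) = 1/(0 - 13*(-7)) = 1/(0 + 91) = 1/91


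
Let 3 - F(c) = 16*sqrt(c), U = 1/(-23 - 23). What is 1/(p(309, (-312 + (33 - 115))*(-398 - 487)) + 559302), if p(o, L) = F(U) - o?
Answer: 3214227/1796740036124 + I*sqrt(46)/898370018062 ≈ 1.7889e-6 + 7.5496e-12*I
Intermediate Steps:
U = -1/46 (U = 1/(-46) = -1/46 ≈ -0.021739)
F(c) = 3 - 16*sqrt(c)
p(o, L) = 3 - o - 8*I*sqrt(46)/23 (p(o, L) = (3 - 8*I*sqrt(46)/23) - o = 3 - o - 8*I*sqrt(46)/23)
1/(p(309, (-312 + (33 - 115))*(-398 - 487)) + 559302) = 1/((3 - 1*309 - 8*I*sqrt(46)/23) + 559302) = 1/((3 - 309 - 8*I*sqrt(46)/23) + 559302) = 1/((-306 - 8*I*sqrt(46)/23) + 559302) = 1/(558996 - 8*I*sqrt(46)/23)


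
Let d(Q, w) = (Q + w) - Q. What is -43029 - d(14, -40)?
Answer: -42989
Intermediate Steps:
d(Q, w) = w
-43029 - d(14, -40) = -43029 - 1*(-40) = -43029 + 40 = -42989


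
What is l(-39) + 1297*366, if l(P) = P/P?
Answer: 474703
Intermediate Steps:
l(P) = 1
l(-39) + 1297*366 = 1 + 1297*366 = 1 + 474702 = 474703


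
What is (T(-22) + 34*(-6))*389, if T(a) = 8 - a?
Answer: -67686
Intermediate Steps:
(T(-22) + 34*(-6))*389 = ((8 - 1*(-22)) + 34*(-6))*389 = ((8 + 22) - 204)*389 = (30 - 204)*389 = -174*389 = -67686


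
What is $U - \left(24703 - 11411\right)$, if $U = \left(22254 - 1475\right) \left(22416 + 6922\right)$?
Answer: $609601010$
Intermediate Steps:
$U = 609614302$ ($U = 20779 \cdot 29338 = 609614302$)
$U - \left(24703 - 11411\right) = 609614302 - \left(24703 - 11411\right) = 609614302 - 13292 = 609601010$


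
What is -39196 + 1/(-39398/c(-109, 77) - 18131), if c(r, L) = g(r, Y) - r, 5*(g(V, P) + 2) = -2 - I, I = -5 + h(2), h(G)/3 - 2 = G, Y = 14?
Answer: -190764894071/4866948 ≈ -39196.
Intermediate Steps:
h(G) = 6 + 3*G
I = 7 (I = -5 + (6 + 3*2) = -5 + (6 + 6) = -5 + 12 = 7)
g(V, P) = -19/5 (g(V, P) = -2 + (-2 - 1*7)/5 = -2 + (-2 - 7)/5 = -2 + (⅕)*(-9) = -2 - 9/5 = -19/5)
c(r, L) = -19/5 - r
-39196 + 1/(-39398/c(-109, 77) - 18131) = -39196 + 1/(-39398/(-19/5 - 1*(-109)) - 18131) = -39196 + 1/(-39398/(-19/5 + 109) - 18131) = -39196 + 1/(-39398/526/5 - 18131) = -39196 + 1/(-39398*5/526 - 18131) = -39196 + 1/(-98495/263 - 18131) = -39196 + 1/(-4866948/263) = -39196 - 263/4866948 = -190764894071/4866948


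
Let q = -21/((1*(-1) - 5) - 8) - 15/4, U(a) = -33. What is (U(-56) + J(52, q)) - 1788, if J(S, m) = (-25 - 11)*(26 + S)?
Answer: -4629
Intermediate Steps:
q = -9/4 (q = -21/((-1 - 5) - 8) - 15*¼ = -21/(-6 - 8) - 15/4 = -21/(-14) - 15/4 = -21*(-1/14) - 15/4 = 3/2 - 15/4 = -9/4 ≈ -2.2500)
J(S, m) = -936 - 36*S (J(S, m) = -36*(26 + S) = -936 - 36*S)
(U(-56) + J(52, q)) - 1788 = (-33 + (-936 - 36*52)) - 1788 = (-33 + (-936 - 1872)) - 1788 = (-33 - 2808) - 1788 = -2841 - 1788 = -4629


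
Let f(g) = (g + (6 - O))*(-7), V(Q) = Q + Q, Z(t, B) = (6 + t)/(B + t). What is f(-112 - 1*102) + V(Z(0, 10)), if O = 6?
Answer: 7496/5 ≈ 1499.2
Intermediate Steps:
Z(t, B) = (6 + t)/(B + t)
V(Q) = 2*Q
f(g) = -7*g (f(g) = (g + (6 - 1*6))*(-7) = (g + (6 - 6))*(-7) = (g + 0)*(-7) = g*(-7) = -7*g)
f(-112 - 1*102) + V(Z(0, 10)) = -7*(-112 - 1*102) + 2*((6 + 0)/(10 + 0)) = -7*(-112 - 102) + 2*(6/10) = -7*(-214) + 2*((⅒)*6) = 1498 + 2*(⅗) = 1498 + 6/5 = 7496/5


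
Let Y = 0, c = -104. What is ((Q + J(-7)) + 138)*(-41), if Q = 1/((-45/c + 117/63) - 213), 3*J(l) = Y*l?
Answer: -867890378/153397 ≈ -5657.8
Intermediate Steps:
J(l) = 0 (J(l) = (0*l)/3 = (1/3)*0 = 0)
Q = -728/153397 (Q = 1/((-45/(-104) + 117/63) - 213) = 1/((-45*(-1/104) + 117*(1/63)) - 213) = 1/((45/104 + 13/7) - 213) = 1/(1667/728 - 213) = 1/(-153397/728) = -728/153397 ≈ -0.0047459)
((Q + J(-7)) + 138)*(-41) = ((-728/153397 + 0) + 138)*(-41) = (-728/153397 + 138)*(-41) = (21168058/153397)*(-41) = -867890378/153397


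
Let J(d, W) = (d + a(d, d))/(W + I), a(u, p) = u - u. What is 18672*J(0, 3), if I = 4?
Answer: 0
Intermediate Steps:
a(u, p) = 0
J(d, W) = d/(4 + W) (J(d, W) = (d + 0)/(W + 4) = d/(4 + W))
18672*J(0, 3) = 18672*(0/(4 + 3)) = 18672*(0/7) = 18672*(0*(⅐)) = 18672*0 = 0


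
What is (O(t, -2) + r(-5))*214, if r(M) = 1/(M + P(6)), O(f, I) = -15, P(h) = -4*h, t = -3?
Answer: -93304/29 ≈ -3217.4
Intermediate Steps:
r(M) = 1/(-24 + M) (r(M) = 1/(M - 4*6) = 1/(M - 24) = 1/(-24 + M))
(O(t, -2) + r(-5))*214 = (-15 + 1/(-24 - 5))*214 = (-15 + 1/(-29))*214 = (-15 - 1/29)*214 = -436/29*214 = -93304/29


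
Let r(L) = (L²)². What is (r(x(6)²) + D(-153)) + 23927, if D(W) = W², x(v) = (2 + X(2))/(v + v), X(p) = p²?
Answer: 12118017/256 ≈ 47336.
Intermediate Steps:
x(v) = 3/v (x(v) = (2 + 2²)/(v + v) = (2 + 4)/((2*v)) = 6*(1/(2*v)) = 3/v)
r(L) = L⁴
(r(x(6)²) + D(-153)) + 23927 = (((3/6)²)⁴ + (-153)²) + 23927 = (((3*(⅙))²)⁴ + 23409) + 23927 = (((½)²)⁴ + 23409) + 23927 = ((¼)⁴ + 23409) + 23927 = (1/256 + 23409) + 23927 = 5992705/256 + 23927 = 12118017/256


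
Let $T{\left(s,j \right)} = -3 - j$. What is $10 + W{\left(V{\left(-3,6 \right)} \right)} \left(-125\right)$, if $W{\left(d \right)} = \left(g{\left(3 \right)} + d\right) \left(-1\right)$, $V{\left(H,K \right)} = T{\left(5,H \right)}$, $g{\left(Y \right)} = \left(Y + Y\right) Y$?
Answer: $2260$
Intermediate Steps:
$g{\left(Y \right)} = 2 Y^{2}$ ($g{\left(Y \right)} = 2 Y Y = 2 Y^{2}$)
$V{\left(H,K \right)} = -3 - H$
$W{\left(d \right)} = -18 - d$ ($W{\left(d \right)} = \left(2 \cdot 3^{2} + d\right) \left(-1\right) = \left(2 \cdot 9 + d\right) \left(-1\right) = \left(18 + d\right) \left(-1\right) = -18 - d$)
$10 + W{\left(V{\left(-3,6 \right)} \right)} \left(-125\right) = 10 + \left(-18 - \left(-3 - -3\right)\right) \left(-125\right) = 10 + \left(-18 - \left(-3 + 3\right)\right) \left(-125\right) = 10 + \left(-18 - 0\right) \left(-125\right) = 10 + \left(-18 + 0\right) \left(-125\right) = 10 - -2250 = 10 + 2250 = 2260$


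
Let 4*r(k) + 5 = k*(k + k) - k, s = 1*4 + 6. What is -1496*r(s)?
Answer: -69190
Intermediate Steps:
s = 10 (s = 4 + 6 = 10)
r(k) = -5/4 + k²/2 - k/4 (r(k) = -5/4 + (k*(k + k) - k)/4 = -5/4 + (k*(2*k) - k)/4 = -5/4 + (2*k² - k)/4 = -5/4 + (-k + 2*k²)/4 = -5/4 + (k²/2 - k/4) = -5/4 + k²/2 - k/4)
-1496*r(s) = -1496*(-5/4 + (½)*10² - ¼*10) = -1496*(-5/4 + (½)*100 - 5/2) = -1496*(-5/4 + 50 - 5/2) = -1496*185/4 = -69190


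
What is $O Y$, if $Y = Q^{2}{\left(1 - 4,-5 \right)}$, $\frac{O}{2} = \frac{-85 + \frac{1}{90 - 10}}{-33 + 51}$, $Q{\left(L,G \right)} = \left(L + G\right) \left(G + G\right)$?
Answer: $- \frac{543920}{9} \approx -60436.0$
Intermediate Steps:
$Q{\left(L,G \right)} = 2 G \left(G + L\right)$ ($Q{\left(L,G \right)} = \left(G + L\right) 2 G = 2 G \left(G + L\right)$)
$O = - \frac{6799}{720}$ ($O = 2 \frac{-85 + \frac{1}{90 - 10}}{-33 + 51} = 2 \frac{-85 + \frac{1}{80}}{18} = 2 \left(-85 + \frac{1}{80}\right) \frac{1}{18} = 2 \left(\left(- \frac{6799}{80}\right) \frac{1}{18}\right) = 2 \left(- \frac{6799}{1440}\right) = - \frac{6799}{720} \approx -9.4431$)
$Y = 6400$ ($Y = \left(2 \left(-5\right) \left(-5 + \left(1 - 4\right)\right)\right)^{2} = \left(2 \left(-5\right) \left(-5 - 3\right)\right)^{2} = \left(2 \left(-5\right) \left(-8\right)\right)^{2} = 80^{2} = 6400$)
$O Y = \left(- \frac{6799}{720}\right) 6400 = - \frac{543920}{9}$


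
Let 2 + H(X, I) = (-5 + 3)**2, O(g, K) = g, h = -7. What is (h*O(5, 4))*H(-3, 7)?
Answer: -70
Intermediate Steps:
H(X, I) = 2 (H(X, I) = -2 + (-5 + 3)**2 = -2 + (-2)**2 = -2 + 4 = 2)
(h*O(5, 4))*H(-3, 7) = -7*5*2 = -35*2 = -70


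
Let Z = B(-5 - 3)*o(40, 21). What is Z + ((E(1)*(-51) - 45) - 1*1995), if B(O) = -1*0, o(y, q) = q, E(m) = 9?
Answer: -2499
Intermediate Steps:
B(O) = 0
Z = 0 (Z = 0*21 = 0)
Z + ((E(1)*(-51) - 45) - 1*1995) = 0 + ((9*(-51) - 45) - 1*1995) = 0 + ((-459 - 45) - 1995) = 0 + (-504 - 1995) = 0 - 2499 = -2499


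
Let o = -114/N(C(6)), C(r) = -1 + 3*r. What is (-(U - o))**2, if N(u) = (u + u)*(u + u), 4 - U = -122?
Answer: 5312223225/334084 ≈ 15901.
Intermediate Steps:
U = 126 (U = 4 - 1*(-122) = 4 + 122 = 126)
N(u) = 4*u**2 (N(u) = (2*u)*(2*u) = 4*u**2)
o = -57/578 (o = -114*1/(4*(-1 + 3*6)**2) = -114*1/(4*(-1 + 18)**2) = -114/(4*17**2) = -114/(4*289) = -114/1156 = -114*1/1156 = -57/578 ≈ -0.098616)
(-(U - o))**2 = (-(126 - 1*(-57/578)))**2 = (-(126 + 57/578))**2 = (-1*72885/578)**2 = (-72885/578)**2 = 5312223225/334084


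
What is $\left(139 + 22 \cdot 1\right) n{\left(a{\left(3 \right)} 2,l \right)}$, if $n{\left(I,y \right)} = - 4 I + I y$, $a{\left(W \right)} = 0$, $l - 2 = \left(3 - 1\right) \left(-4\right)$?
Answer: $0$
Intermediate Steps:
$l = -6$ ($l = 2 + \left(3 - 1\right) \left(-4\right) = 2 + 2 \left(-4\right) = 2 - 8 = -6$)
$\left(139 + 22 \cdot 1\right) n{\left(a{\left(3 \right)} 2,l \right)} = \left(139 + 22 \cdot 1\right) 0 \cdot 2 \left(-4 - 6\right) = \left(139 + 22\right) 0 \left(-10\right) = 161 \cdot 0 = 0$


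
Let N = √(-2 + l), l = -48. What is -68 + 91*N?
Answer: -68 + 455*I*√2 ≈ -68.0 + 643.47*I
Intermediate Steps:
N = 5*I*√2 (N = √(-2 - 48) = √(-50) = 5*I*√2 ≈ 7.0711*I)
-68 + 91*N = -68 + 91*(5*I*√2) = -68 + 455*I*√2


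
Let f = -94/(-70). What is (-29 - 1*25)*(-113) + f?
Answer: 213617/35 ≈ 6103.3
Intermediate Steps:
f = 47/35 (f = -94*(-1/70) = 47/35 ≈ 1.3429)
(-29 - 1*25)*(-113) + f = (-29 - 1*25)*(-113) + 47/35 = (-29 - 25)*(-113) + 47/35 = -54*(-113) + 47/35 = 6102 + 47/35 = 213617/35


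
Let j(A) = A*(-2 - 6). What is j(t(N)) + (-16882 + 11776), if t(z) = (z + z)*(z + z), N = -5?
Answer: -5906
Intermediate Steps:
t(z) = 4*z² (t(z) = (2*z)*(2*z) = 4*z²)
j(A) = -8*A (j(A) = A*(-8) = -8*A)
j(t(N)) + (-16882 + 11776) = -32*(-5)² + (-16882 + 11776) = -32*25 - 5106 = -8*100 - 5106 = -800 - 5106 = -5906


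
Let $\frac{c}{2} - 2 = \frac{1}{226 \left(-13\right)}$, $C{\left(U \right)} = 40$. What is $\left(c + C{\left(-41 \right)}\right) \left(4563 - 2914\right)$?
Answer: $\frac{106583115}{1469} \approx 72555.0$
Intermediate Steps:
$c = \frac{5875}{1469}$ ($c = 4 + \frac{2}{226 \left(-13\right)} = 4 + \frac{2}{-2938} = 4 + 2 \left(- \frac{1}{2938}\right) = 4 - \frac{1}{1469} = \frac{5875}{1469} \approx 3.9993$)
$\left(c + C{\left(-41 \right)}\right) \left(4563 - 2914\right) = \left(\frac{5875}{1469} + 40\right) \left(4563 - 2914\right) = \frac{64635}{1469} \cdot 1649 = \frac{106583115}{1469}$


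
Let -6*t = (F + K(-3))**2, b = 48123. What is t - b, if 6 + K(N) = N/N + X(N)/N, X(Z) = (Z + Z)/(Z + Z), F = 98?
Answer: -1337963/27 ≈ -49554.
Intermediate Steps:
X(Z) = 1 (X(Z) = (2*Z)/((2*Z)) = (2*Z)*(1/(2*Z)) = 1)
K(N) = -5 + 1/N (K(N) = -6 + (N/N + 1/N) = -6 + (1 + 1/N) = -5 + 1/N)
t = -38642/27 (t = -(98 + (-5 + 1/(-3)))**2/6 = -(98 + (-5 - 1/3))**2/6 = -(98 - 16/3)**2/6 = -(278/3)**2/6 = -1/6*77284/9 = -38642/27 ≈ -1431.2)
t - b = -38642/27 - 1*48123 = -38642/27 - 48123 = -1337963/27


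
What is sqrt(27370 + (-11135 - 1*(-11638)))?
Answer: 3*sqrt(3097) ≈ 166.95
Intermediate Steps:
sqrt(27370 + (-11135 - 1*(-11638))) = sqrt(27370 + (-11135 + 11638)) = sqrt(27370 + 503) = sqrt(27873) = 3*sqrt(3097)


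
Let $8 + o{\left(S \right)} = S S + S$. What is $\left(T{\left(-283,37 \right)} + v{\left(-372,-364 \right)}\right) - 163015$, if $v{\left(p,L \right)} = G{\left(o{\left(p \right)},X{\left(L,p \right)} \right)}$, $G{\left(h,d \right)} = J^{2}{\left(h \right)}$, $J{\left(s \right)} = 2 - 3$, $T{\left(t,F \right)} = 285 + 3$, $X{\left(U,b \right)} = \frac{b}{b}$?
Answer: $-162726$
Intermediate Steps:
$X{\left(U,b \right)} = 1$
$T{\left(t,F \right)} = 288$
$o{\left(S \right)} = -8 + S + S^{2}$ ($o{\left(S \right)} = -8 + \left(S S + S\right) = -8 + \left(S^{2} + S\right) = -8 + \left(S + S^{2}\right) = -8 + S + S^{2}$)
$J{\left(s \right)} = -1$
$G{\left(h,d \right)} = 1$ ($G{\left(h,d \right)} = \left(-1\right)^{2} = 1$)
$v{\left(p,L \right)} = 1$
$\left(T{\left(-283,37 \right)} + v{\left(-372,-364 \right)}\right) - 163015 = \left(288 + 1\right) - 163015 = 289 - 163015 = -162726$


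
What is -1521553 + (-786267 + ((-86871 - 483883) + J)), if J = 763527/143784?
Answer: -137964040163/47928 ≈ -2.8786e+6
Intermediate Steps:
J = 254509/47928 (J = 763527*(1/143784) = 254509/47928 ≈ 5.3102)
-1521553 + (-786267 + ((-86871 - 483883) + J)) = -1521553 + (-786267 + ((-86871 - 483883) + 254509/47928)) = -1521553 + (-786267 + (-570754 + 254509/47928)) = -1521553 + (-786267 - 27354843203/47928) = -1521553 - 65039047979/47928 = -137964040163/47928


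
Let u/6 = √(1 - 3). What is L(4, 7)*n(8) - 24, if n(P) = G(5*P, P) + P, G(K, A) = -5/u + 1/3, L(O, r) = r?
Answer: 103/3 + 35*I*√2/12 ≈ 34.333 + 4.1248*I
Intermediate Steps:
u = 6*I*√2 (u = 6*√(1 - 3) = 6*√(-2) = 6*(I*√2) = 6*I*√2 ≈ 8.4853*I)
G(K, A) = ⅓ + 5*I*√2/12 (G(K, A) = -5*(-I*√2/12) + 1/3 = -(-5)*I*√2/12 + 1*(⅓) = 5*I*√2/12 + ⅓ = ⅓ + 5*I*√2/12)
n(P) = ⅓ + P + 5*I*√2/12 (n(P) = (⅓ + 5*I*√2/12) + P = ⅓ + P + 5*I*√2/12)
L(4, 7)*n(8) - 24 = 7*(⅓ + 8 + 5*I*√2/12) - 24 = 7*(25/3 + 5*I*√2/12) - 24 = (175/3 + 35*I*√2/12) - 24 = 103/3 + 35*I*√2/12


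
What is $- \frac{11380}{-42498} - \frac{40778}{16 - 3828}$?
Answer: $\frac{444091001}{40500594} \approx 10.965$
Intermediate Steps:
$- \frac{11380}{-42498} - \frac{40778}{16 - 3828} = \left(-11380\right) \left(- \frac{1}{42498}\right) - \frac{40778}{16 - 3828} = \frac{5690}{21249} - \frac{40778}{-3812} = \frac{5690}{21249} - - \frac{20389}{1906} = \frac{5690}{21249} + \frac{20389}{1906} = \frac{444091001}{40500594}$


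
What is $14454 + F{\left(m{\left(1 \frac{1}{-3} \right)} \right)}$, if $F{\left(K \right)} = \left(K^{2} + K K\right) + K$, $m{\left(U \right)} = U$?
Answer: $\frac{130085}{9} \approx 14454.0$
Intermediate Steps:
$F{\left(K \right)} = K + 2 K^{2}$ ($F{\left(K \right)} = \left(K^{2} + K^{2}\right) + K = 2 K^{2} + K = K + 2 K^{2}$)
$14454 + F{\left(m{\left(1 \frac{1}{-3} \right)} \right)} = 14454 + 1 \frac{1}{-3} \left(1 + 2 \cdot 1 \frac{1}{-3}\right) = 14454 + 1 \left(- \frac{1}{3}\right) \left(1 + 2 \cdot 1 \left(- \frac{1}{3}\right)\right) = 14454 - \frac{1 + 2 \left(- \frac{1}{3}\right)}{3} = 14454 - \frac{1 - \frac{2}{3}}{3} = 14454 - \frac{1}{9} = \frac{130085}{9}$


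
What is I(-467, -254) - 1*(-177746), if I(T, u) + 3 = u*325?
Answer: 95193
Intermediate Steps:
I(T, u) = -3 + 325*u (I(T, u) = -3 + u*325 = -3 + 325*u)
I(-467, -254) - 1*(-177746) = (-3 + 325*(-254)) - 1*(-177746) = (-3 - 82550) + 177746 = -82553 + 177746 = 95193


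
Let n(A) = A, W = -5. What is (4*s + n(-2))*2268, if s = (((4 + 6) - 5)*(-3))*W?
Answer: 675864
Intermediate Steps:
s = 75 (s = (((4 + 6) - 5)*(-3))*(-5) = ((10 - 5)*(-3))*(-5) = (5*(-3))*(-5) = -15*(-5) = 75)
(4*s + n(-2))*2268 = (4*75 - 2)*2268 = (300 - 2)*2268 = 298*2268 = 675864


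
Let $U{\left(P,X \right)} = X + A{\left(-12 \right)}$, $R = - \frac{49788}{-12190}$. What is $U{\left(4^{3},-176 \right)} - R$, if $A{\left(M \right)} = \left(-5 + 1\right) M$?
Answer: $- \frac{805054}{6095} \approx -132.08$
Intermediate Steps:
$A{\left(M \right)} = - 4 M$
$R = \frac{24894}{6095}$ ($R = \left(-49788\right) \left(- \frac{1}{12190}\right) = \frac{24894}{6095} \approx 4.0843$)
$U{\left(P,X \right)} = 48 + X$ ($U{\left(P,X \right)} = X - -48 = X + 48 = 48 + X$)
$U{\left(4^{3},-176 \right)} - R = \left(48 - 176\right) - \frac{24894}{6095} = -128 - \frac{24894}{6095} = - \frac{805054}{6095}$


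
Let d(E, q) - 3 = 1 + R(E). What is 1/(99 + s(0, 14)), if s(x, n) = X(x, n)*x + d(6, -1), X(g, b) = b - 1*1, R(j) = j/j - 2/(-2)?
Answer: 1/105 ≈ 0.0095238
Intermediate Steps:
R(j) = 2 (R(j) = 1 - 2*(-1/2) = 1 + 1 = 2)
X(g, b) = -1 + b (X(g, b) = b - 1 = -1 + b)
d(E, q) = 6 (d(E, q) = 3 + (1 + 2) = 3 + 3 = 6)
s(x, n) = 6 + x*(-1 + n) (s(x, n) = (-1 + n)*x + 6 = x*(-1 + n) + 6 = 6 + x*(-1 + n))
1/(99 + s(0, 14)) = 1/(99 + (6 + 0*(-1 + 14))) = 1/(99 + (6 + 0*13)) = 1/(99 + (6 + 0)) = 1/(99 + 6) = 1/105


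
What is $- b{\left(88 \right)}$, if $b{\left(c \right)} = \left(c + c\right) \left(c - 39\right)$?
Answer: $-8624$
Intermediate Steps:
$b{\left(c \right)} = 2 c \left(-39 + c\right)$
$- b{\left(88 \right)} = - 2 \cdot 88 \left(-39 + 88\right) = - 2 \cdot 88 \cdot 49 = \left(-1\right) 8624 = -8624$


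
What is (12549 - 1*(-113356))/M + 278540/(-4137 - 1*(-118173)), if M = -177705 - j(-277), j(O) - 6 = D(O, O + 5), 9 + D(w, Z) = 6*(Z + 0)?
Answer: 192693529/111546214 ≈ 1.7275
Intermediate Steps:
D(w, Z) = -9 + 6*Z (D(w, Z) = -9 + 6*(Z + 0) = -9 + 6*Z)
j(O) = 27 + 6*O (j(O) = 6 + (-9 + 6*(O + 5)) = 6 + (-9 + 6*(5 + O)) = 6 + (-9 + (30 + 6*O)) = 6 + (21 + 6*O) = 27 + 6*O)
M = -176070 (M = -177705 - (27 + 6*(-277)) = -177705 - (27 - 1662) = -177705 - 1*(-1635) = -177705 + 1635 = -176070)
(12549 - 1*(-113356))/M + 278540/(-4137 - 1*(-118173)) = (12549 - 1*(-113356))/(-176070) + 278540/(-4137 - 1*(-118173)) = (12549 + 113356)*(-1/176070) + 278540/(-4137 + 118173) = 125905*(-1/176070) + 278540/114036 = -25181/35214 + 278540*(1/114036) = -25181/35214 + 69635/28509 = 192693529/111546214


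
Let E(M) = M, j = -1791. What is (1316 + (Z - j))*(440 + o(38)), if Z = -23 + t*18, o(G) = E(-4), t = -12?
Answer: 1250448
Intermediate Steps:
o(G) = -4
Z = -239 (Z = -23 - 12*18 = -23 - 216 = -239)
(1316 + (Z - j))*(440 + o(38)) = (1316 + (-239 - 1*(-1791)))*(440 - 4) = (1316 + (-239 + 1791))*436 = (1316 + 1552)*436 = 2868*436 = 1250448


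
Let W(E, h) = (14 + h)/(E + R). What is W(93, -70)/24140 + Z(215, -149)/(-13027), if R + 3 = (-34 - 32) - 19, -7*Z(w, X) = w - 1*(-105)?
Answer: 8379354/2751628075 ≈ 0.0030452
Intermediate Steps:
Z(w, X) = -15 - w/7 (Z(w, X) = -(w - 1*(-105))/7 = -(w + 105)/7 = -(105 + w)/7 = -15 - w/7)
R = -88 (R = -3 + ((-34 - 32) - 19) = -3 + (-66 - 19) = -3 - 85 = -88)
W(E, h) = (14 + h)/(-88 + E) (W(E, h) = (14 + h)/(E - 88) = (14 + h)/(-88 + E))
W(93, -70)/24140 + Z(215, -149)/(-13027) = ((14 - 70)/(-88 + 93))/24140 + (-15 - ⅐*215)/(-13027) = (-56/5)*(1/24140) + (-15 - 215/7)*(-1/13027) = ((⅕)*(-56))*(1/24140) - 320/7*(-1/13027) = -56/5*1/24140 + 320/91189 = -14/30175 + 320/91189 = 8379354/2751628075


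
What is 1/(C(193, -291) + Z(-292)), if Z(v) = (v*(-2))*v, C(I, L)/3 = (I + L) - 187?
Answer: -1/171383 ≈ -5.8349e-6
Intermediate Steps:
C(I, L) = -561 + 3*I + 3*L (C(I, L) = 3*((I + L) - 187) = 3*(-187 + I + L) = -561 + 3*I + 3*L)
Z(v) = -2*v² (Z(v) = (-2*v)*v = -2*v²)
1/(C(193, -291) + Z(-292)) = 1/((-561 + 3*193 + 3*(-291)) - 2*(-292)²) = 1/((-561 + 579 - 873) - 2*85264) = 1/(-855 - 170528) = 1/(-171383) = -1/171383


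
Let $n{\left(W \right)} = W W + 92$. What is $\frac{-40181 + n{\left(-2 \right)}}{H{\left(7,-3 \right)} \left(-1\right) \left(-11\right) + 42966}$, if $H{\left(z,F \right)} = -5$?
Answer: $- \frac{40085}{42911} \approx -0.93414$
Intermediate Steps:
$n{\left(W \right)} = 92 + W^{2}$ ($n{\left(W \right)} = W^{2} + 92 = 92 + W^{2}$)
$\frac{-40181 + n{\left(-2 \right)}}{H{\left(7,-3 \right)} \left(-1\right) \left(-11\right) + 42966} = \frac{-40181 + \left(92 + \left(-2\right)^{2}\right)}{\left(-5\right) \left(-1\right) \left(-11\right) + 42966} = \frac{-40181 + \left(92 + 4\right)}{5 \left(-11\right) + 42966} = \frac{-40181 + 96}{-55 + 42966} = - \frac{40085}{42911}$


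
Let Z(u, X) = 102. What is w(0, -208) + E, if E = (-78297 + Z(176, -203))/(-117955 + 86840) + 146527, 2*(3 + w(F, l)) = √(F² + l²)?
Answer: 912481683/6223 ≈ 1.4663e+5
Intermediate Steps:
w(F, l) = -3 + √(F² + l²)/2
E = 911853160/6223 (E = (-78297 + 102)/(-117955 + 86840) + 146527 = -78195/(-31115) + 146527 = -78195*(-1/31115) + 146527 = 15639/6223 + 146527 = 911853160/6223 ≈ 1.4653e+5)
w(0, -208) + E = (-3 + √(0² + (-208)²)/2) + 911853160/6223 = (-3 + √(0 + 43264)/2) + 911853160/6223 = (-3 + √43264/2) + 911853160/6223 = (-3 + (½)*208) + 911853160/6223 = (-3 + 104) + 911853160/6223 = 101 + 911853160/6223 = 912481683/6223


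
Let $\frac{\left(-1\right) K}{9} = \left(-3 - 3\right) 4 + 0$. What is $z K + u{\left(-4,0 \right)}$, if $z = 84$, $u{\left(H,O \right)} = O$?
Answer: $18144$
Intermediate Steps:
$K = 216$ ($K = - 9 \left(\left(-3 - 3\right) 4 + 0\right) = - 9 \left(\left(-6\right) 4 + 0\right) = - 9 \left(-24 + 0\right) = \left(-9\right) \left(-24\right) = 216$)
$z K + u{\left(-4,0 \right)} = 84 \cdot 216 + 0 = 18144 + 0 = 18144$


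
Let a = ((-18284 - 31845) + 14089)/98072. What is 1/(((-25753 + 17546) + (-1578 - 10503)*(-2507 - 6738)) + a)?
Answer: 12259/1369092936737 ≈ 8.9541e-9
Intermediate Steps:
a = -4505/12259 (a = (-50129 + 14089)*(1/98072) = -36040*1/98072 = -4505/12259 ≈ -0.36749)
1/(((-25753 + 17546) + (-1578 - 10503)*(-2507 - 6738)) + a) = 1/(((-25753 + 17546) + (-1578 - 10503)*(-2507 - 6738)) - 4505/12259) = 1/((-8207 - 12081*(-9245)) - 4505/12259) = 1/((-8207 + 111688845) - 4505/12259) = 1/(111680638 - 4505/12259) = 1/(1369092936737/12259) = 12259/1369092936737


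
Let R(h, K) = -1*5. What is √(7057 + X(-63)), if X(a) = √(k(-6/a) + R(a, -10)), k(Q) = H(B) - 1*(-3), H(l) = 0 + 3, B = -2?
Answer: √7058 ≈ 84.012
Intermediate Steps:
R(h, K) = -5
H(l) = 3
k(Q) = 6 (k(Q) = 3 - 1*(-3) = 3 + 3 = 6)
X(a) = 1 (X(a) = √(6 - 5) = √1 = 1)
√(7057 + X(-63)) = √(7057 + 1) = √7058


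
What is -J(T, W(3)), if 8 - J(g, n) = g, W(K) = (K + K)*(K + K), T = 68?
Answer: 60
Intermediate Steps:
W(K) = 4*K² (W(K) = (2*K)*(2*K) = 4*K²)
J(g, n) = 8 - g
-J(T, W(3)) = -(8 - 1*68) = -(8 - 68) = -1*(-60) = 60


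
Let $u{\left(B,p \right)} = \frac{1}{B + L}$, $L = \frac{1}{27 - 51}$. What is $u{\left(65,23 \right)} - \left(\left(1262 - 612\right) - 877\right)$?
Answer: $\frac{353917}{1559} \approx 227.02$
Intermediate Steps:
$L = - \frac{1}{24}$ ($L = \frac{1}{-24} = - \frac{1}{24} \approx -0.041667$)
$u{\left(B,p \right)} = \frac{1}{- \frac{1}{24} + B}$ ($u{\left(B,p \right)} = \frac{1}{B - \frac{1}{24}} = \frac{1}{- \frac{1}{24} + B}$)
$u{\left(65,23 \right)} - \left(\left(1262 - 612\right) - 877\right) = \frac{24}{-1 + 24 \cdot 65} - \left(\left(1262 - 612\right) - 877\right) = \frac{24}{-1 + 1560} - \left(650 - 877\right) = \frac{24}{1559} - -227 = 24 \cdot \frac{1}{1559} + 227 = \frac{24}{1559} + 227 = \frac{353917}{1559}$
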